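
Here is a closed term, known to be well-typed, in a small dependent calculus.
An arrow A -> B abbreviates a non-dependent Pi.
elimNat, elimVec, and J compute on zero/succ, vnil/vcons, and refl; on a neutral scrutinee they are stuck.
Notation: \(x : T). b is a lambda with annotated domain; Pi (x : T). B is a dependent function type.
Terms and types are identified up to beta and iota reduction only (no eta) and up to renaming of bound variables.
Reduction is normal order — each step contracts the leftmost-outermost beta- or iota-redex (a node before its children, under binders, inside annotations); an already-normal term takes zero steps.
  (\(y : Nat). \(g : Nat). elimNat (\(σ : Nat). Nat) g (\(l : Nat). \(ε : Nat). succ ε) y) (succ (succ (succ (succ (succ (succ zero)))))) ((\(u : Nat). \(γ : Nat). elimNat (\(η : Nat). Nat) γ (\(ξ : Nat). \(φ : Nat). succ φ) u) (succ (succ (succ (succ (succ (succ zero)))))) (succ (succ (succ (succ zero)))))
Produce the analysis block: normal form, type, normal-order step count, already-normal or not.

reduced normal form:
  succ (succ (succ (succ (succ (succ (succ (succ (succ (succ (succ (succ (succ (succ (succ (succ zero)))))))))))))))
inferred type:
  Nat
steps to reach normal form (normal order): 42
started in normal form: no
first contracted redex: a beta-redex


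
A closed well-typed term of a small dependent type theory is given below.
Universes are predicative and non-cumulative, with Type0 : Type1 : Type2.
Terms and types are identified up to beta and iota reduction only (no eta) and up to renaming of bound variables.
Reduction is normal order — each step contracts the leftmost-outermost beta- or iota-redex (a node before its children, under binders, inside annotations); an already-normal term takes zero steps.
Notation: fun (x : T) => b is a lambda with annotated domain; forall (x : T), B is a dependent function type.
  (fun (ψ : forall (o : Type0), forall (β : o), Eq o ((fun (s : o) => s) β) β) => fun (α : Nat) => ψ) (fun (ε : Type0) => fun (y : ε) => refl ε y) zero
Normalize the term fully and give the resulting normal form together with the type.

reduced normal form:
  fun (ψ : Type0) => fun (o : ψ) => refl ψ o
inferred type:
  forall (ψ : Type0), forall (o : ψ), Eq ψ o o
observation: 2 normal-order steps normalize the term, beginning with a beta-redex.


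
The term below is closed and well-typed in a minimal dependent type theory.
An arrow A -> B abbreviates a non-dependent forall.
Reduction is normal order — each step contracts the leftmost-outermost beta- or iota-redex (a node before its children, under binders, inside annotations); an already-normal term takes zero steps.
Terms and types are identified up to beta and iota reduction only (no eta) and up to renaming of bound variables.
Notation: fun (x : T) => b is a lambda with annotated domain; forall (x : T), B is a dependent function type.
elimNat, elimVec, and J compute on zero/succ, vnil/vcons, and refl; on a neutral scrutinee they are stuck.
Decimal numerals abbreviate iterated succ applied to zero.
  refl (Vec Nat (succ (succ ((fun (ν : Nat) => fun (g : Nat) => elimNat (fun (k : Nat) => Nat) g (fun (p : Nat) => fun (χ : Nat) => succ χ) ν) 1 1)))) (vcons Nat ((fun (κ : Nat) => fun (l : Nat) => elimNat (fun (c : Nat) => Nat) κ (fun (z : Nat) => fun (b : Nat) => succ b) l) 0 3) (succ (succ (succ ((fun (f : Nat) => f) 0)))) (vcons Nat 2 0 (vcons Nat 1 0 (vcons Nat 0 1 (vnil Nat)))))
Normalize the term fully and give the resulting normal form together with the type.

reduced normal form:
  refl (Vec Nat 4) (vcons Nat 3 3 (vcons Nat 2 0 (vcons Nat 1 0 (vcons Nat 0 1 (vnil Nat)))))
inferred type:
  Eq (Vec Nat 4) (vcons Nat 3 3 (vcons Nat 2 0 (vcons Nat 1 0 (vcons Nat 0 1 (vnil Nat))))) (vcons Nat 3 3 (vcons Nat 2 0 (vcons Nat 1 0 (vcons Nat 0 1 (vnil Nat)))))
observation: the leftmost-outermost redex is a beta-redex, and normalization takes 19 steps.


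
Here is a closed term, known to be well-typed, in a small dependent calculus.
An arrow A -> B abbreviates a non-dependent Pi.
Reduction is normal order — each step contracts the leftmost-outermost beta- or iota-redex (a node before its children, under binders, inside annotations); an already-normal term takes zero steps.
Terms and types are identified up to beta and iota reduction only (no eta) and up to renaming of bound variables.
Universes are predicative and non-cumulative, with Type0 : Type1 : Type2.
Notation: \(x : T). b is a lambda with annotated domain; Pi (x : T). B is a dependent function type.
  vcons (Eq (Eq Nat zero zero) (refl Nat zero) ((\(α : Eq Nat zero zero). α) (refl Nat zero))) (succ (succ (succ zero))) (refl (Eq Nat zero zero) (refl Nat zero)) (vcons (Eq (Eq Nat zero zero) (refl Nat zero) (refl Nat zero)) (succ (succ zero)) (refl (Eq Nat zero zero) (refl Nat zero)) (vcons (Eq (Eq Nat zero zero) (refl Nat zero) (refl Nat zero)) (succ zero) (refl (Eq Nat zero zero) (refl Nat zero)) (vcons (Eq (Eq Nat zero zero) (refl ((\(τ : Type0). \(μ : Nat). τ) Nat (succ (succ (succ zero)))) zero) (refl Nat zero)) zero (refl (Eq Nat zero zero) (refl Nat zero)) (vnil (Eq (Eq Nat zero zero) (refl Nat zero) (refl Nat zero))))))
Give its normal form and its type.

reduced normal form:
  vcons (Eq (Eq Nat zero zero) (refl Nat zero) (refl Nat zero)) (succ (succ (succ zero))) (refl (Eq Nat zero zero) (refl Nat zero)) (vcons (Eq (Eq Nat zero zero) (refl Nat zero) (refl Nat zero)) (succ (succ zero)) (refl (Eq Nat zero zero) (refl Nat zero)) (vcons (Eq (Eq Nat zero zero) (refl Nat zero) (refl Nat zero)) (succ zero) (refl (Eq Nat zero zero) (refl Nat zero)) (vcons (Eq (Eq Nat zero zero) (refl Nat zero) (refl Nat zero)) zero (refl (Eq Nat zero zero) (refl Nat zero)) (vnil (Eq (Eq Nat zero zero) (refl Nat zero) (refl Nat zero))))))
the term's type:
  Vec (Eq (Eq Nat zero zero) (refl Nat zero) (refl Nat zero)) (succ (succ (succ (succ zero))))
observation: the leftmost-outermost redex is a beta-redex, and normalization takes 3 steps.


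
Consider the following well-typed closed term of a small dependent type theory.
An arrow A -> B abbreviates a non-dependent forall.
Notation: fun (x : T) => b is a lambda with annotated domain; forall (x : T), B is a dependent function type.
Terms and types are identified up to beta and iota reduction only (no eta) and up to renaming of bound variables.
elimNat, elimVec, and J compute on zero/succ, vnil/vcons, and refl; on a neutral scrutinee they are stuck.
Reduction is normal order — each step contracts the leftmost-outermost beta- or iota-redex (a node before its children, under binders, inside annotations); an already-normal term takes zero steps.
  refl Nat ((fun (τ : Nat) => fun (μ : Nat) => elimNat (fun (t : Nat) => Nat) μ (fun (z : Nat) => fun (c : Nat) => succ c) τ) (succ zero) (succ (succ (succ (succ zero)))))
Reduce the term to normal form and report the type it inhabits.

normal form:
  refl Nat (succ (succ (succ (succ (succ zero)))))
inferred type:
  Eq Nat (succ (succ (succ (succ (succ zero))))) (succ (succ (succ (succ (succ zero)))))
observation: 6 normal-order steps separate the term from its normal form.


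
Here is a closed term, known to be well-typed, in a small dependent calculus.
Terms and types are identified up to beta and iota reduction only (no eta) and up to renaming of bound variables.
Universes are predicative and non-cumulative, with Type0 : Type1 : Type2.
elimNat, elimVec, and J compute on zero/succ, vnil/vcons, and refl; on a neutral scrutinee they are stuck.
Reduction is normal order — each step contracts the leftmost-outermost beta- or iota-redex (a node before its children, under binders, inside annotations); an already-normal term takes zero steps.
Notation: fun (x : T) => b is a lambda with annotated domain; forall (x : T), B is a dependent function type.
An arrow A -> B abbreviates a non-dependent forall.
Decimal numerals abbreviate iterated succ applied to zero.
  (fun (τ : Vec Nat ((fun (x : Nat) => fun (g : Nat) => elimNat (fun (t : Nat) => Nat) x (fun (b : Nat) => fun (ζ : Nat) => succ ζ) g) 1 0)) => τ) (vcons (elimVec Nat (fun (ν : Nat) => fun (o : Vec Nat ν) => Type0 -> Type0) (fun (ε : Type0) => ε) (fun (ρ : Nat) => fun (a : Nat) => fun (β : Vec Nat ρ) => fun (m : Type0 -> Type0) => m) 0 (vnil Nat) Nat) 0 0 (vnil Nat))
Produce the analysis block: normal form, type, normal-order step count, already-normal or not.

normal form:
  vcons Nat 0 0 (vnil Nat)
inferred type:
  Vec Nat 1
steps to reach normal form (normal order): 3
started in normal form: no
first redex: a beta-redex


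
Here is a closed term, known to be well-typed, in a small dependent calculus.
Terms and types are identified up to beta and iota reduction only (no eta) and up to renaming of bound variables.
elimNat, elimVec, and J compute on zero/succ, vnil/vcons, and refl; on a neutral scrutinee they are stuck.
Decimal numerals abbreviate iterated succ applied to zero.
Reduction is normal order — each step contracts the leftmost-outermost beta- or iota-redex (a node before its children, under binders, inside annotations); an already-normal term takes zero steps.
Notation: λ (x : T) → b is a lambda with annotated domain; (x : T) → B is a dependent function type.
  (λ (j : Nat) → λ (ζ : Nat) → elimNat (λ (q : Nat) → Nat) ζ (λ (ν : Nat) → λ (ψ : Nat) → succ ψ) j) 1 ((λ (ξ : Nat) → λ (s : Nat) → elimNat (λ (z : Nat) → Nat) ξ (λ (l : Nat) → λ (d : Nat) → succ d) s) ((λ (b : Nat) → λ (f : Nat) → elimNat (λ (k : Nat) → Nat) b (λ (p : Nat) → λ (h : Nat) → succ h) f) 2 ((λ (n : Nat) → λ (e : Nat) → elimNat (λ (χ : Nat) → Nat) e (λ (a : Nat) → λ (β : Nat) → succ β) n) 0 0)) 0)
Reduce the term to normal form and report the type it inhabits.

reduced normal form:
  3
the term's type:
  Nat


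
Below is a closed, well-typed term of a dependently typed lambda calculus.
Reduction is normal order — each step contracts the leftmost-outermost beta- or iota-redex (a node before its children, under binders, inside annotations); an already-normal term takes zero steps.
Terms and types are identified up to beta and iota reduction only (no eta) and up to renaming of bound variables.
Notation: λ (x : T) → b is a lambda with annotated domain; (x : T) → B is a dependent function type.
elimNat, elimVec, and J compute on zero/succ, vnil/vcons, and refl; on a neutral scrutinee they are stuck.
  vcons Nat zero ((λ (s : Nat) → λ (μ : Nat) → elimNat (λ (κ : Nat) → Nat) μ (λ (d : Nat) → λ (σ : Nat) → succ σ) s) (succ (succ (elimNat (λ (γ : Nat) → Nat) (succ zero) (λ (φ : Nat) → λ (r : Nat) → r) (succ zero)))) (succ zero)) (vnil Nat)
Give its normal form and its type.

reduced normal form:
  vcons Nat zero (succ (succ (succ (succ zero)))) (vnil Nat)
type:
  Vec Nat (succ zero)
observation: the leftmost-outermost redex is a beta-redex, and normalization takes 16 steps.


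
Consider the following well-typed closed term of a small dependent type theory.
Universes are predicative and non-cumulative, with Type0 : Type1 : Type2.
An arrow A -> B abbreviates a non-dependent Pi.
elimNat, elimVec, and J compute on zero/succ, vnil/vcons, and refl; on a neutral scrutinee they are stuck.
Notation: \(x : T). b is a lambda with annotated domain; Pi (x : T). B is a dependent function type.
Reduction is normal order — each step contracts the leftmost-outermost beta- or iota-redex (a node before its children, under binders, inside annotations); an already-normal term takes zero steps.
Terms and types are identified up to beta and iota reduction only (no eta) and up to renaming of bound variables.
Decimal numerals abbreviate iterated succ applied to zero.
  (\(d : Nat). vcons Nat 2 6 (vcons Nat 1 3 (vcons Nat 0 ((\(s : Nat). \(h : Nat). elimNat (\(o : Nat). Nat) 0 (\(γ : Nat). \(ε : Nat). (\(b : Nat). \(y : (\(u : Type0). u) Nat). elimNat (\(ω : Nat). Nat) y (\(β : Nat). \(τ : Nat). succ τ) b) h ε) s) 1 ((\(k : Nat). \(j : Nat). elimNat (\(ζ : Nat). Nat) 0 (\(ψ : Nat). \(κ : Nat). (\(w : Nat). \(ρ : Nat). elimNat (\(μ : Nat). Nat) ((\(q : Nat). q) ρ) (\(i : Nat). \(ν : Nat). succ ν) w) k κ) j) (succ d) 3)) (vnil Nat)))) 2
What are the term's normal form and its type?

reduced normal form:
  vcons Nat 2 6 (vcons Nat 1 3 (vcons Nat 0 9 (vnil Nat)))
inferred type:
  Vec Nat 3
observation: 88 normal-order steps separate the term from its normal form.


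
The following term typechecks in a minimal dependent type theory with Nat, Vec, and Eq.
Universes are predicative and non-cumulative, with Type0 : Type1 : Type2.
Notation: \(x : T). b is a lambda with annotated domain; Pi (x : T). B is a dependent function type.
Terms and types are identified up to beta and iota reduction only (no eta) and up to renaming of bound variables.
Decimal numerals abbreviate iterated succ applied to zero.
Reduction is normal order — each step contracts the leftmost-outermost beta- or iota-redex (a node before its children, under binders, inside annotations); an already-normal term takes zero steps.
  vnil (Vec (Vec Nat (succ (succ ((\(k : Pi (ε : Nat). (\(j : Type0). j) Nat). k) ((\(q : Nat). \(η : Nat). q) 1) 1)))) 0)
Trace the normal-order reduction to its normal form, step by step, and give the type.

reduction (normal order):
  vnil (Vec (Vec Nat (succ (succ ((\(k : Pi (ε : Nat). (\(j : Type0). j) Nat). k) ((\(q : Nat). \(η : Nat). q) 1) 1)))) 0)
  ~> vnil (Vec (Vec Nat (succ (succ ((\(k : Nat). \(ε : Nat). k) 1 1)))) 0)
  ~> vnil (Vec (Vec Nat (succ (succ ((\(k : Nat). 1) 1)))) 0)
  ~> vnil (Vec (Vec Nat 3) 0)
inferred type:
  Vec (Vec (Vec Nat 3) 0) 0


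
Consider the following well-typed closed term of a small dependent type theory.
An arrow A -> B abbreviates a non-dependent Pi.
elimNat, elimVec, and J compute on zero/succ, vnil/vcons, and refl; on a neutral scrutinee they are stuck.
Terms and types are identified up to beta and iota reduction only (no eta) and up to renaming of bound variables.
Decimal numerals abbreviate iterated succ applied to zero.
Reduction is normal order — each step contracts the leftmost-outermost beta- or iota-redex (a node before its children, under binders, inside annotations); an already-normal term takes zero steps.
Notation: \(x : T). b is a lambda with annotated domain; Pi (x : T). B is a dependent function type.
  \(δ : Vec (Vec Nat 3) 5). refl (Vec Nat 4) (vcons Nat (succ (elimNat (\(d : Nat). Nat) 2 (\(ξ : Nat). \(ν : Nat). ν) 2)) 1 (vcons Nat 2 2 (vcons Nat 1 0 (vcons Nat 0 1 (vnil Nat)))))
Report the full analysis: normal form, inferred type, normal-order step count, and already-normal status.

resulting normal form:
  \(δ : Vec (Vec Nat 3) 5). refl (Vec Nat 4) (vcons Nat 3 1 (vcons Nat 2 2 (vcons Nat 1 0 (vcons Nat 0 1 (vnil Nat)))))
type:
  Vec (Vec Nat 3) 5 -> Eq (Vec Nat 4) (vcons Nat 3 1 (vcons Nat 2 2 (vcons Nat 1 0 (vcons Nat 0 1 (vnil Nat))))) (vcons Nat 3 1 (vcons Nat 2 2 (vcons Nat 1 0 (vcons Nat 0 1 (vnil Nat)))))
reduction steps (normal order): 7
term was already normal: no
first contracted redex: an elimNat iota-redex


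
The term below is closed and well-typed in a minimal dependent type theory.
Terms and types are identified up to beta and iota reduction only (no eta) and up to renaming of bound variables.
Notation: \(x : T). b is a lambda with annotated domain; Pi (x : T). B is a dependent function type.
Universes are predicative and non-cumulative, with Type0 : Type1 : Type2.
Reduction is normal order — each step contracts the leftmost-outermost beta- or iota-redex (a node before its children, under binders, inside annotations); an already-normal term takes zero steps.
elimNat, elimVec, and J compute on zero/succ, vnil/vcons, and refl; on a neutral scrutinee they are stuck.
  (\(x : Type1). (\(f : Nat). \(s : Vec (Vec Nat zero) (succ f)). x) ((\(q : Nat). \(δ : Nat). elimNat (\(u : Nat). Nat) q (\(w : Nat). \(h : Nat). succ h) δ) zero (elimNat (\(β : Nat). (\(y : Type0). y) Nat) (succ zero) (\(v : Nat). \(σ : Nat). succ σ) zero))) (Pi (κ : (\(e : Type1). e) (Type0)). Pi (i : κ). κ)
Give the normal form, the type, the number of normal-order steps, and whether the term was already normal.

normal form:
  \(x : Vec (Vec Nat zero) (succ (succ zero))). Pi (f : Type0). Pi (s : f). f
inferred type:
  Pi (x : Vec (Vec Nat zero) (succ (succ zero))). Type1
normal-order step count: 10
term was already normal: no
first redex: a beta-redex


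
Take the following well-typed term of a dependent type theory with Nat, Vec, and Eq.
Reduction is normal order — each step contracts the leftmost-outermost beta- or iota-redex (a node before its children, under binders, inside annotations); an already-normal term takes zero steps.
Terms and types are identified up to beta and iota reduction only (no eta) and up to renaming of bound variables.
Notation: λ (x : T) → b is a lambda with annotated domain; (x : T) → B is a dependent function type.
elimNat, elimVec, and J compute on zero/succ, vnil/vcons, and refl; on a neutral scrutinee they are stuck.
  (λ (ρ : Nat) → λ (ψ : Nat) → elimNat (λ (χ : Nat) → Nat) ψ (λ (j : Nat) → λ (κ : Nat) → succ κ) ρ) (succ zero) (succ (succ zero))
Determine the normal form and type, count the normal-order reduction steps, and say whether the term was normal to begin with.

resulting normal form:
  succ (succ (succ zero))
the term's type:
  Nat
steps to reach normal form (normal order): 6
term was already normal: no
first redex: a beta-redex


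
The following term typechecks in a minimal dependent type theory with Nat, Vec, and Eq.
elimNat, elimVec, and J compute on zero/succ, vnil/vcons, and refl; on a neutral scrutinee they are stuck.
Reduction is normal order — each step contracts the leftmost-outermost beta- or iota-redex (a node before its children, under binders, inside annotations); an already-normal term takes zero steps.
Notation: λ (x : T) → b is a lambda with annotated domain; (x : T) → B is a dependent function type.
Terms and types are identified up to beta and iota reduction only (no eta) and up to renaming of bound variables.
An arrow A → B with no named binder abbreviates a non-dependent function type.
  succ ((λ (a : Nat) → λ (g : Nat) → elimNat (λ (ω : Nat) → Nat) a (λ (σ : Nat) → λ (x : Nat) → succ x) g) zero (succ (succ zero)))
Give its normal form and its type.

resulting normal form:
  succ (succ (succ zero))
inferred type:
  Nat
observation: the term reaches its normal form after 9 normal-order steps.


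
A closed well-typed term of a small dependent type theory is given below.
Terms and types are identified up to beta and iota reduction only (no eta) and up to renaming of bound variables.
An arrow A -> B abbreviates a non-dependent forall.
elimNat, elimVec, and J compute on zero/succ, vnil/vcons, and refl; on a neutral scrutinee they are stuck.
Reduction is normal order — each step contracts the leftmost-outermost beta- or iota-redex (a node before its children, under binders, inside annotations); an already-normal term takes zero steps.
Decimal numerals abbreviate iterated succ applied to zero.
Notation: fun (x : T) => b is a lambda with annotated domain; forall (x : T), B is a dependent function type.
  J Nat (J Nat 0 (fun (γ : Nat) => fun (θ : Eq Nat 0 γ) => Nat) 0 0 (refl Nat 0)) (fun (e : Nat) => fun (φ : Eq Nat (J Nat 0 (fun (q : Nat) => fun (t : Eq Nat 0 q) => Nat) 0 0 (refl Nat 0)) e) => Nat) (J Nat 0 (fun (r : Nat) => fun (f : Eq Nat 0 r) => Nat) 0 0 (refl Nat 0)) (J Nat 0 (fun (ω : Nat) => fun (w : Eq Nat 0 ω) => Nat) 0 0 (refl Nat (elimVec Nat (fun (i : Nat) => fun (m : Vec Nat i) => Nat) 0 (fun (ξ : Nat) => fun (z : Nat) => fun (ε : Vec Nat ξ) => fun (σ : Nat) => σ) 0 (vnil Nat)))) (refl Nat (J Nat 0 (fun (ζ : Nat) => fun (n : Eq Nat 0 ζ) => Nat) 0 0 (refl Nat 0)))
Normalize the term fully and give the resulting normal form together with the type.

resulting normal form:
  0
type:
  Nat


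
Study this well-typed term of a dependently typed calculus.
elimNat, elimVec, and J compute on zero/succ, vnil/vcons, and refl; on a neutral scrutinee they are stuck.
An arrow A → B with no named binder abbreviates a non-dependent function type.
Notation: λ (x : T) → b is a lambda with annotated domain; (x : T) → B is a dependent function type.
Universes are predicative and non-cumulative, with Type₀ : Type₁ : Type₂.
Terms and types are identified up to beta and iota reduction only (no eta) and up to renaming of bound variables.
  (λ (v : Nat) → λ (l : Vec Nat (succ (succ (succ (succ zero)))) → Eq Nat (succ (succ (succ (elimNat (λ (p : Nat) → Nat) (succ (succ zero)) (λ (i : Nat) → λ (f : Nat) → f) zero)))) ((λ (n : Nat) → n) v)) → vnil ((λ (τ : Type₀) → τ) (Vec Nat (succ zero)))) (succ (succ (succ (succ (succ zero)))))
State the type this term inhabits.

inferred type:
  (Vec Nat (succ (succ (succ (succ zero)))) → Eq Nat (succ (succ (succ (succ (succ zero))))) (succ (succ (succ (succ (succ zero)))))) → Vec (Vec Nat (succ zero)) zero


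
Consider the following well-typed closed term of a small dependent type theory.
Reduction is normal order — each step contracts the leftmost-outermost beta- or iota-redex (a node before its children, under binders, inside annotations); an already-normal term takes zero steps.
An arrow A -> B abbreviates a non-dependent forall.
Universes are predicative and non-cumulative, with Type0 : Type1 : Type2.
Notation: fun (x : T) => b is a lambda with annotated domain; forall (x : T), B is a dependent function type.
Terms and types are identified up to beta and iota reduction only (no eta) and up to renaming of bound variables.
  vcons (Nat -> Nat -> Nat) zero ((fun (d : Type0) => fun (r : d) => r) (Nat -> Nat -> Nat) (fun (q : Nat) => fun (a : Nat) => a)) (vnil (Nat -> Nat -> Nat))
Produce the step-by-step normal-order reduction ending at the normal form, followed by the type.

normal-order reduction sequence:
  vcons (Nat -> Nat -> Nat) zero ((fun (d : Type0) => fun (r : d) => r) (Nat -> Nat -> Nat) (fun (q : Nat) => fun (a : Nat) => a)) (vnil (Nat -> Nat -> Nat))
  ~> vcons (Nat -> Nat -> Nat) zero ((fun (d : Nat -> Nat -> Nat) => d) (fun (r : Nat) => fun (q : Nat) => q)) (vnil (Nat -> Nat -> Nat))
  ~> vcons (Nat -> Nat -> Nat) zero (fun (d : Nat) => fun (r : Nat) => r) (vnil (Nat -> Nat -> Nat))
inferred type:
  Vec (Nat -> Nat -> Nat) (succ zero)


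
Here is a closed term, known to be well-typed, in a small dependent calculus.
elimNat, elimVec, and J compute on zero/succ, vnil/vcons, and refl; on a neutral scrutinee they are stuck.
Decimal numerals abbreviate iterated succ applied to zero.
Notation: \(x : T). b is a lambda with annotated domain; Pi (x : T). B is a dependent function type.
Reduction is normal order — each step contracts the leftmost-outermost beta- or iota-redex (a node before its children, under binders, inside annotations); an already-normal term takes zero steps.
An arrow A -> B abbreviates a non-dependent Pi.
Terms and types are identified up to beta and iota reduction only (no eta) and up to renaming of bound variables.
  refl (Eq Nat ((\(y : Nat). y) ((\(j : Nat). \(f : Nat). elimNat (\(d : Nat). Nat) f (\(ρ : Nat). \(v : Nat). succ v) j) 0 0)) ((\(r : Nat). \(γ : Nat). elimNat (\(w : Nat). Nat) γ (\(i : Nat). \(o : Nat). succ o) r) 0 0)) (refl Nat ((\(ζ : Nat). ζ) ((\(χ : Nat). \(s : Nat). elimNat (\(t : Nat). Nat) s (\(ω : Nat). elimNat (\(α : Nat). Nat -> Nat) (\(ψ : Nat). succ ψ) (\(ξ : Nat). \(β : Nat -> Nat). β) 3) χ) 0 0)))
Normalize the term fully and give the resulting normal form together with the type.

normal form:
  refl (Eq Nat 0 0) (refl Nat 0)
type:
  Eq (Eq Nat 0 0) (refl Nat 0) (refl Nat 0)
observation: the term reaches its normal form after 11 normal-order steps.


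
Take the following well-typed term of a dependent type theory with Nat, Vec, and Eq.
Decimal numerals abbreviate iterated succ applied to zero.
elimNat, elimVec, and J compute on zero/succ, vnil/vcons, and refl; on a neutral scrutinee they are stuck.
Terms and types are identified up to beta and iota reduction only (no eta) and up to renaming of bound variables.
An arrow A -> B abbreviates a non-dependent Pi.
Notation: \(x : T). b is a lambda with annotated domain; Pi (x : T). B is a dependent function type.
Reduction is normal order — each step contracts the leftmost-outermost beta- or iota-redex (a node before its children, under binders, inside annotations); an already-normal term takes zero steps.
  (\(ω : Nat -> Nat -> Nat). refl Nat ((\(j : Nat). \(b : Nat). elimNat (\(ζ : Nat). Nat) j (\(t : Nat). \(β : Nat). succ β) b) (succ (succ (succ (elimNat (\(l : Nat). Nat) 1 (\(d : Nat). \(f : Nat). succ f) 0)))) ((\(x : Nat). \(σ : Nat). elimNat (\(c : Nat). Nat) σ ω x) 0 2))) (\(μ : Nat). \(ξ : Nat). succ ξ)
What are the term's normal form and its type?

normal form:
  refl Nat 6
the term's type:
  Eq Nat 6 6


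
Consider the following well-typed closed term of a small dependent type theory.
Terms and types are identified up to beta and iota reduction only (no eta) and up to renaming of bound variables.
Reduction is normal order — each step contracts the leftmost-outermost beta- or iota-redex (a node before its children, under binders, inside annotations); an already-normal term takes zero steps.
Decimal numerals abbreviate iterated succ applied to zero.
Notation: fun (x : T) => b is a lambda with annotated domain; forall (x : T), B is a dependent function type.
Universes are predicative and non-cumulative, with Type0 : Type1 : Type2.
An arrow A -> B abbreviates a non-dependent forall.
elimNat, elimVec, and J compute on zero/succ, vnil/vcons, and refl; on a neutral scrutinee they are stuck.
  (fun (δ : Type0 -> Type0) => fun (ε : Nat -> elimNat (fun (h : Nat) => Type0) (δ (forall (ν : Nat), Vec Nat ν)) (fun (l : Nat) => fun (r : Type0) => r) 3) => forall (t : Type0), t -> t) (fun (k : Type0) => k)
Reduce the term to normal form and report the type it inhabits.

normal form:
  fun (δ : Nat -> forall (ε : Nat), Vec Nat ε) => forall (h : Type0), h -> h
the term's type:
  (Nat -> forall (δ : Nat), Vec Nat δ) -> Type1
observation: normalization takes exactly 12 steps under the normal-order strategy.


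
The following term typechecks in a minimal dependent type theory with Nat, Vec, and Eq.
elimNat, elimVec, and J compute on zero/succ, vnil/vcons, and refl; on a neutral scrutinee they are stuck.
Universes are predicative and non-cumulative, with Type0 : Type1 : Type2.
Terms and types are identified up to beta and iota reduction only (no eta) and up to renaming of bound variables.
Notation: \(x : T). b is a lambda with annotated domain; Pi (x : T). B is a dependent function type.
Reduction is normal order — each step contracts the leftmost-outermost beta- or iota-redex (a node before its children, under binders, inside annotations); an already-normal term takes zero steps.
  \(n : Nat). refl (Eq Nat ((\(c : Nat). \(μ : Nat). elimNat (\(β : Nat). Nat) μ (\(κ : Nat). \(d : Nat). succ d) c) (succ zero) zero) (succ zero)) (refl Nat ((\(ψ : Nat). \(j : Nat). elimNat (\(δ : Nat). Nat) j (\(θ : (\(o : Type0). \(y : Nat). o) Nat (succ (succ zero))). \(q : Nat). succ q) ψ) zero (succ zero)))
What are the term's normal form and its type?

resulting normal form:
  \(n : Nat). refl (Eq Nat (succ zero) (succ zero)) (refl Nat (succ zero))
the term's type:
  Pi (n : Nat). Eq (Eq Nat (succ zero) (succ zero)) (refl Nat (succ zero)) (refl Nat (succ zero))


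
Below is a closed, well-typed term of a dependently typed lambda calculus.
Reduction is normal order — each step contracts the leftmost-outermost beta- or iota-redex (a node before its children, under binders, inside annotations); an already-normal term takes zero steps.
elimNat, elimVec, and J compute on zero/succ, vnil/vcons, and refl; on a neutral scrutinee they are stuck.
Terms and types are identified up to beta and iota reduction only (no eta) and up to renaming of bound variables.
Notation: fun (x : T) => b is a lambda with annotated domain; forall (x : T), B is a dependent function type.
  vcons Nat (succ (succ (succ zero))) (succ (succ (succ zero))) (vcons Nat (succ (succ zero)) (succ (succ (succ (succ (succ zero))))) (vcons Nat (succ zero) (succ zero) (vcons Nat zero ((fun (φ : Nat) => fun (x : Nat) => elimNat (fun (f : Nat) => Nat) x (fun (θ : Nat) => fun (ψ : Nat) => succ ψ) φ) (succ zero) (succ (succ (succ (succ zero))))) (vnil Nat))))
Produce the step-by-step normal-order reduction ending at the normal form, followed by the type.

reduction (normal order):
  vcons Nat (succ (succ (succ zero))) (succ (succ (succ zero))) (vcons Nat (succ (succ zero)) (succ (succ (succ (succ (succ zero))))) (vcons Nat (succ zero) (succ zero) (vcons Nat zero ((fun (φ : Nat) => fun (x : Nat) => elimNat (fun (f : Nat) => Nat) x (fun (θ : Nat) => fun (ψ : Nat) => succ ψ) φ) (succ zero) (succ (succ (succ (succ zero))))) (vnil Nat))))
  ~> vcons Nat (succ (succ (succ zero))) (succ (succ (succ zero))) (vcons Nat (succ (succ zero)) (succ (succ (succ (succ (succ zero))))) (vcons Nat (succ zero) (succ zero) (vcons Nat zero ((fun (φ : Nat) => elimNat (fun (x : Nat) => Nat) φ (fun (f : Nat) => fun (θ : Nat) => succ θ) (succ zero)) (succ (succ (succ (succ zero))))) (vnil Nat))))
  ~> vcons Nat (succ (succ (succ zero))) (succ (succ (succ zero))) (vcons Nat (succ (succ zero)) (succ (succ (succ (succ (succ zero))))) (vcons Nat (succ zero) (succ zero) (vcons Nat zero (elimNat (fun (φ : Nat) => Nat) (succ (succ (succ (succ zero)))) (fun (x : Nat) => fun (f : Nat) => succ f) (succ zero)) (vnil Nat))))
  ~> vcons Nat (succ (succ (succ zero))) (succ (succ (succ zero))) (vcons Nat (succ (succ zero)) (succ (succ (succ (succ (succ zero))))) (vcons Nat (succ zero) (succ zero) (vcons Nat zero ((fun (φ : Nat) => fun (x : Nat) => succ x) zero (elimNat (fun (f : Nat) => Nat) (succ (succ (succ (succ zero)))) (fun (θ : Nat) => fun (ψ : Nat) => succ ψ) zero)) (vnil Nat))))
  ~> vcons Nat (succ (succ (succ zero))) (succ (succ (succ zero))) (vcons Nat (succ (succ zero)) (succ (succ (succ (succ (succ zero))))) (vcons Nat (succ zero) (succ zero) (vcons Nat zero ((fun (φ : Nat) => succ φ) (elimNat (fun (x : Nat) => Nat) (succ (succ (succ (succ zero)))) (fun (f : Nat) => fun (θ : Nat) => succ θ) zero)) (vnil Nat))))
  ~> vcons Nat (succ (succ (succ zero))) (succ (succ (succ zero))) (vcons Nat (succ (succ zero)) (succ (succ (succ (succ (succ zero))))) (vcons Nat (succ zero) (succ zero) (vcons Nat zero (succ (elimNat (fun (φ : Nat) => Nat) (succ (succ (succ (succ zero)))) (fun (x : Nat) => fun (f : Nat) => succ f) zero)) (vnil Nat))))
  ~> vcons Nat (succ (succ (succ zero))) (succ (succ (succ zero))) (vcons Nat (succ (succ zero)) (succ (succ (succ (succ (succ zero))))) (vcons Nat (succ zero) (succ zero) (vcons Nat zero (succ (succ (succ (succ (succ zero))))) (vnil Nat))))
inferred type:
  Vec Nat (succ (succ (succ (succ zero))))


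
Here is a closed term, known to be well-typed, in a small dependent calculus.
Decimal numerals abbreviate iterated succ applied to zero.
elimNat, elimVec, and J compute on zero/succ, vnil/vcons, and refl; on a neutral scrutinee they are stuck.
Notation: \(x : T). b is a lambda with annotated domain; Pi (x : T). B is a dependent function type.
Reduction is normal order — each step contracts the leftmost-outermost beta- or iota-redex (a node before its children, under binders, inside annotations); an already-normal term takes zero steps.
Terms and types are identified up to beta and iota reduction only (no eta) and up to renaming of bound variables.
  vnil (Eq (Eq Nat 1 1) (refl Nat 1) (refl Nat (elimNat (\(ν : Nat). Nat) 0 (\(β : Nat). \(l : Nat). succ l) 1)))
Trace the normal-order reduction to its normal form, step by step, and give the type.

reduction (normal order):
  vnil (Eq (Eq Nat 1 1) (refl Nat 1) (refl Nat (elimNat (\(ν : Nat). Nat) 0 (\(β : Nat). \(l : Nat). succ l) 1)))
  ~> vnil (Eq (Eq Nat 1 1) (refl Nat 1) (refl Nat ((\(ν : Nat). \(β : Nat). succ β) 0 (elimNat (\(l : Nat). Nat) 0 (\(s : Nat). \(u : Nat). succ u) 0))))
  ~> vnil (Eq (Eq Nat 1 1) (refl Nat 1) (refl Nat ((\(ν : Nat). succ ν) (elimNat (\(β : Nat). Nat) 0 (\(l : Nat). \(s : Nat). succ s) 0))))
  ~> vnil (Eq (Eq Nat 1 1) (refl Nat 1) (refl Nat (succ (elimNat (\(ν : Nat). Nat) 0 (\(β : Nat). \(l : Nat). succ l) 0))))
  ~> vnil (Eq (Eq Nat 1 1) (refl Nat 1) (refl Nat 1))
type:
  Vec (Eq (Eq Nat 1 1) (refl Nat 1) (refl Nat 1)) 0


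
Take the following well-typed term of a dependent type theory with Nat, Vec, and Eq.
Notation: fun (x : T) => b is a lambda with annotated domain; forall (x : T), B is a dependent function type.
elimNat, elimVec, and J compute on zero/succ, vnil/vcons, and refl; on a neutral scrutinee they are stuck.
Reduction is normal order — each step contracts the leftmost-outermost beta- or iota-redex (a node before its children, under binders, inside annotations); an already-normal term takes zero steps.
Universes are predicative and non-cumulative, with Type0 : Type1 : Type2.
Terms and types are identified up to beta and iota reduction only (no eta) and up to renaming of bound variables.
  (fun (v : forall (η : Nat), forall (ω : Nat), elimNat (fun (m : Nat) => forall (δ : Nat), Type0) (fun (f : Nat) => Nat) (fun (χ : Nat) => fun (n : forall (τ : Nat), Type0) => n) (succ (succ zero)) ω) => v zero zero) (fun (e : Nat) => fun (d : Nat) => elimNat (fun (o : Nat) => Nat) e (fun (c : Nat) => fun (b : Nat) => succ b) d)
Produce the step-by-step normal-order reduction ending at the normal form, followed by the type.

normal-order reduction:
  (fun (v : forall (η : Nat), forall (ω : Nat), elimNat (fun (m : Nat) => forall (δ : Nat), Type0) (fun (f : Nat) => Nat) (fun (χ : Nat) => fun (n : forall (τ : Nat), Type0) => n) (succ (succ zero)) ω) => v zero zero) (fun (e : Nat) => fun (d : Nat) => elimNat (fun (o : Nat) => Nat) e (fun (c : Nat) => fun (b : Nat) => succ b) d)
  ~> (fun (v : Nat) => fun (η : Nat) => elimNat (fun (ω : Nat) => Nat) v (fun (m : Nat) => fun (δ : Nat) => succ δ) η) zero zero
  ~> (fun (v : Nat) => elimNat (fun (η : Nat) => Nat) zero (fun (ω : Nat) => fun (m : Nat) => succ m) v) zero
  ~> elimNat (fun (v : Nat) => Nat) zero (fun (η : Nat) => fun (ω : Nat) => succ ω) zero
  ~> zero
type:
  Nat


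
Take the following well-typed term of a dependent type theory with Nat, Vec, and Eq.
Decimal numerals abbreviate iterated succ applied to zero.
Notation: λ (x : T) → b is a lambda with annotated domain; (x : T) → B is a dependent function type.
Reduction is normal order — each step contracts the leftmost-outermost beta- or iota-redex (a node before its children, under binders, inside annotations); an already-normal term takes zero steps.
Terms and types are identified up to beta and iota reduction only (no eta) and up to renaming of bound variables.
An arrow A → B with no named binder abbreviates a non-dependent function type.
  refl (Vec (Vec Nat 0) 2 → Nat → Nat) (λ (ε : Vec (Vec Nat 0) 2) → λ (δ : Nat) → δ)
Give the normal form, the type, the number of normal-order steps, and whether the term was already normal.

resulting normal form:
  refl (Vec (Vec Nat 0) 2 → Nat → Nat) (λ (ε : Vec (Vec Nat 0) 2) → λ (δ : Nat) → δ)
inferred type:
  Eq (Vec (Vec Nat 0) 2 → Nat → Nat) (λ (ε : Vec (Vec Nat 0) 2) → λ (δ : Nat) → δ) (λ (ψ : Vec (Vec Nat 0) 2) → λ (d : Nat) → d)
steps to reach normal form (normal order): 0
started in normal form: yes


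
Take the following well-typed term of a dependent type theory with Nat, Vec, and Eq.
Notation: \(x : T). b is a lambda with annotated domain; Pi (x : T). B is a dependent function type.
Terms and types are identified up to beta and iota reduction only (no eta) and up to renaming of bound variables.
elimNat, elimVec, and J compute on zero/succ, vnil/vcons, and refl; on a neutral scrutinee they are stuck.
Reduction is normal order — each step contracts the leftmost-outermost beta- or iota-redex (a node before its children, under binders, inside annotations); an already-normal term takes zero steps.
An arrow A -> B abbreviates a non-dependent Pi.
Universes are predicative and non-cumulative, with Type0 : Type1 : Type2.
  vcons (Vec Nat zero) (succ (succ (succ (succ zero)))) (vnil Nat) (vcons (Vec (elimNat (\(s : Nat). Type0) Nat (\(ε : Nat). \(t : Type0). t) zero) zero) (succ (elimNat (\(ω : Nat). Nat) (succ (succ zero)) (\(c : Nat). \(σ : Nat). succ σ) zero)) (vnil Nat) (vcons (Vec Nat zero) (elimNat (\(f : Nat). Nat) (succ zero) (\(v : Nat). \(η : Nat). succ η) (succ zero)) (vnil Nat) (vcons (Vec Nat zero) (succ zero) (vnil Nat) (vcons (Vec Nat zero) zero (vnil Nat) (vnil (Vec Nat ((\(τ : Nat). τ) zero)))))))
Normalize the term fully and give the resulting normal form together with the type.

resulting normal form:
  vcons (Vec Nat zero) (succ (succ (succ (succ zero)))) (vnil Nat) (vcons (Vec Nat zero) (succ (succ (succ zero))) (vnil Nat) (vcons (Vec Nat zero) (succ (succ zero)) (vnil Nat) (vcons (Vec Nat zero) (succ zero) (vnil Nat) (vcons (Vec Nat zero) zero (vnil Nat) (vnil (Vec Nat zero))))))
type:
  Vec (Vec Nat zero) (succ (succ (succ (succ (succ zero)))))


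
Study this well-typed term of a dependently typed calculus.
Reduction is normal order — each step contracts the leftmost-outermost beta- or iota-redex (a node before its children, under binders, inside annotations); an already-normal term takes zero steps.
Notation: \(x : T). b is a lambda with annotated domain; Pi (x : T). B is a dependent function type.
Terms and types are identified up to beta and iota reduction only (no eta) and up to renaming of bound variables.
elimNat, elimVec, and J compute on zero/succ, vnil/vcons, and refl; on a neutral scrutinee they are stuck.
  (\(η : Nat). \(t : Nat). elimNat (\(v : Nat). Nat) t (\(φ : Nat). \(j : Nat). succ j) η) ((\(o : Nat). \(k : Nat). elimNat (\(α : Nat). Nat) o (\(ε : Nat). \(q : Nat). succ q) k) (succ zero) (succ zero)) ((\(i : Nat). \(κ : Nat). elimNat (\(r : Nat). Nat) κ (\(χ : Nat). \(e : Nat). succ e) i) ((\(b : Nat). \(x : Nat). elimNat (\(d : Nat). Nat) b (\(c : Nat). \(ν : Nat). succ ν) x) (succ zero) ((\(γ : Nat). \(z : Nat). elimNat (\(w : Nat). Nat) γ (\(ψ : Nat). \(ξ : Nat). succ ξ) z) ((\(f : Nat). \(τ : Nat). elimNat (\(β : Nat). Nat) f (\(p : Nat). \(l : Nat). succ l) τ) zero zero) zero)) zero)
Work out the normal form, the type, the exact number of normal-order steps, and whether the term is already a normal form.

reduced normal form:
  succ (succ (succ zero))
the term's type:
  Nat
reduction steps (normal order): 30
started in normal form: no
first redex: a beta-redex


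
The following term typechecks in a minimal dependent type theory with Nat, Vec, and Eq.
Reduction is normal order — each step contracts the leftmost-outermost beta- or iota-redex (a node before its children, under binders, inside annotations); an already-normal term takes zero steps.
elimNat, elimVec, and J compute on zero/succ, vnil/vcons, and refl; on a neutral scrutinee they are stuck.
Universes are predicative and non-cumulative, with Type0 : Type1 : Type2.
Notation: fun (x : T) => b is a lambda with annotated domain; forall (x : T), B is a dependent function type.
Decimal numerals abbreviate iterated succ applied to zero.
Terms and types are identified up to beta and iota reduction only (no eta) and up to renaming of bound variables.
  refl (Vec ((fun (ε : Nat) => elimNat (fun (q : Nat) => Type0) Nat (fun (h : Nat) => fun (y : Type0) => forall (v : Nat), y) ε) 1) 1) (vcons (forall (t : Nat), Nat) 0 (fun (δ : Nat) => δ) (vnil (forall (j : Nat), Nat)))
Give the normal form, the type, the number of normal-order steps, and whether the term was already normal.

reduced normal form:
  refl (Vec (forall (ε : Nat), Nat) 1) (vcons (forall (q : Nat), Nat) 0 (fun (h : Nat) => h) (vnil (forall (y : Nat), Nat)))
inferred type:
  Eq (Vec (forall (ε : Nat), Nat) 1) (vcons (forall (q : Nat), Nat) 0 (fun (h : Nat) => h) (vnil (forall (y : Nat), Nat))) (vcons (forall (v : Nat), Nat) 0 (fun (t : Nat) => t) (vnil (forall (δ : Nat), Nat)))
normal-order step count: 5
already normal: no
first contracted redex: a beta-redex


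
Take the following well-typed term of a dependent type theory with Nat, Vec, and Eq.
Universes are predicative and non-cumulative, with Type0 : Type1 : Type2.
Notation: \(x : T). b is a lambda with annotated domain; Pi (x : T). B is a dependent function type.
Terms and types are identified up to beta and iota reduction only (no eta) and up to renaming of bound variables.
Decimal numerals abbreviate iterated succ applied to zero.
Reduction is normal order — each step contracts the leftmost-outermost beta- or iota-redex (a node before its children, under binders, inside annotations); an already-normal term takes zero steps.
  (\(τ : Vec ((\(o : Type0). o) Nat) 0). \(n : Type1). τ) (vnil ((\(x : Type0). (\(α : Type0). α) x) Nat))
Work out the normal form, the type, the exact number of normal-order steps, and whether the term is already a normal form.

normal form:
  \(τ : Type1). vnil Nat
the term's type:
  Pi (τ : Type1). Vec Nat 0
normal-order step count: 3
term was already normal: no
first redex: a beta-redex
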